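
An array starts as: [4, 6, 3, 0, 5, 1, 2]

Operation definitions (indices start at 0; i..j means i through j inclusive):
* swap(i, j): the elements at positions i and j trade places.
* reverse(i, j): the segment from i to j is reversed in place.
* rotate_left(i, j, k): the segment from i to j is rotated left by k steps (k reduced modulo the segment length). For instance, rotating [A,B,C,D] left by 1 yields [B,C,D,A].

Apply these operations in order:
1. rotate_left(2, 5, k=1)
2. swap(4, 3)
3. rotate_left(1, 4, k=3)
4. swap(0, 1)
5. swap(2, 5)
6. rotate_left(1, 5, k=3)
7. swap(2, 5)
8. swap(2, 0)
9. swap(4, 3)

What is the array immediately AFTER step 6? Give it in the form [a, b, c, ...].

Answer: [5, 1, 6, 4, 3, 0, 2]

Derivation:
After 1 (rotate_left(2, 5, k=1)): [4, 6, 0, 5, 1, 3, 2]
After 2 (swap(4, 3)): [4, 6, 0, 1, 5, 3, 2]
After 3 (rotate_left(1, 4, k=3)): [4, 5, 6, 0, 1, 3, 2]
After 4 (swap(0, 1)): [5, 4, 6, 0, 1, 3, 2]
After 5 (swap(2, 5)): [5, 4, 3, 0, 1, 6, 2]
After 6 (rotate_left(1, 5, k=3)): [5, 1, 6, 4, 3, 0, 2]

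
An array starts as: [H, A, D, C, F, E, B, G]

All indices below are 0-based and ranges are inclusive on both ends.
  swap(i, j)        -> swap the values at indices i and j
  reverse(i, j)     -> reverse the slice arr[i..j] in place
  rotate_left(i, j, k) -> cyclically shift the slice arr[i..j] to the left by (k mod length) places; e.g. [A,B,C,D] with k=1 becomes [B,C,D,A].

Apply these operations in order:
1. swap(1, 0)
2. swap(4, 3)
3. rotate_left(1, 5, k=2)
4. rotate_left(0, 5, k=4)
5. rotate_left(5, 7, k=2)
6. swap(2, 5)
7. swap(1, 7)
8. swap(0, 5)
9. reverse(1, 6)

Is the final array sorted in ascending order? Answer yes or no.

After 1 (swap(1, 0)): [A, H, D, C, F, E, B, G]
After 2 (swap(4, 3)): [A, H, D, F, C, E, B, G]
After 3 (rotate_left(1, 5, k=2)): [A, F, C, E, H, D, B, G]
After 4 (rotate_left(0, 5, k=4)): [H, D, A, F, C, E, B, G]
After 5 (rotate_left(5, 7, k=2)): [H, D, A, F, C, G, E, B]
After 6 (swap(2, 5)): [H, D, G, F, C, A, E, B]
After 7 (swap(1, 7)): [H, B, G, F, C, A, E, D]
After 8 (swap(0, 5)): [A, B, G, F, C, H, E, D]
After 9 (reverse(1, 6)): [A, E, H, C, F, G, B, D]

Answer: no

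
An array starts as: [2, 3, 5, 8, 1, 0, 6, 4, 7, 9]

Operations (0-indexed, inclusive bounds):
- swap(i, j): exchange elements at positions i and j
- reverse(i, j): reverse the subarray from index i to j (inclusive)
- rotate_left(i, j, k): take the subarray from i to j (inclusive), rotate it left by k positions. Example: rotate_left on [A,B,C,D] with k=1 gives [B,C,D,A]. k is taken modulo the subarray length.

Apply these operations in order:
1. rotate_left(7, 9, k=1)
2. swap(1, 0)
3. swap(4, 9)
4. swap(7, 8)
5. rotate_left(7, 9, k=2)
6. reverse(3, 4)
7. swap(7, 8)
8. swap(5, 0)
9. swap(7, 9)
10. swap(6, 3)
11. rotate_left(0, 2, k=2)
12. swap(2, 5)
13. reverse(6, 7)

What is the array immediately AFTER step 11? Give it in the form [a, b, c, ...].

Answer: [5, 0, 2, 6, 8, 3, 4, 7, 1, 9]

Derivation:
After 1 (rotate_left(7, 9, k=1)): [2, 3, 5, 8, 1, 0, 6, 7, 9, 4]
After 2 (swap(1, 0)): [3, 2, 5, 8, 1, 0, 6, 7, 9, 4]
After 3 (swap(4, 9)): [3, 2, 5, 8, 4, 0, 6, 7, 9, 1]
After 4 (swap(7, 8)): [3, 2, 5, 8, 4, 0, 6, 9, 7, 1]
After 5 (rotate_left(7, 9, k=2)): [3, 2, 5, 8, 4, 0, 6, 1, 9, 7]
After 6 (reverse(3, 4)): [3, 2, 5, 4, 8, 0, 6, 1, 9, 7]
After 7 (swap(7, 8)): [3, 2, 5, 4, 8, 0, 6, 9, 1, 7]
After 8 (swap(5, 0)): [0, 2, 5, 4, 8, 3, 6, 9, 1, 7]
After 9 (swap(7, 9)): [0, 2, 5, 4, 8, 3, 6, 7, 1, 9]
After 10 (swap(6, 3)): [0, 2, 5, 6, 8, 3, 4, 7, 1, 9]
After 11 (rotate_left(0, 2, k=2)): [5, 0, 2, 6, 8, 3, 4, 7, 1, 9]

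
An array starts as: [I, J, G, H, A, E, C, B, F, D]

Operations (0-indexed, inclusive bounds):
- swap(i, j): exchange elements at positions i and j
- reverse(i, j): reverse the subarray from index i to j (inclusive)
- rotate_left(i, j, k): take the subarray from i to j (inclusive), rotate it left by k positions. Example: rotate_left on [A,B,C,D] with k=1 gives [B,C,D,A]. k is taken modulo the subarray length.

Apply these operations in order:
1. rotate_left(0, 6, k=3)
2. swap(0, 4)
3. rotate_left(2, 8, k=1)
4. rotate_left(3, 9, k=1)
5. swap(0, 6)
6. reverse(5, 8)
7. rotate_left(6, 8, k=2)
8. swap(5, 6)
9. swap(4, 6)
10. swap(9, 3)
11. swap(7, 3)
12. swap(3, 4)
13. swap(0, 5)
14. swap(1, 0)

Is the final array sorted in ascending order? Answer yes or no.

Answer: yes

Derivation:
After 1 (rotate_left(0, 6, k=3)): [H, A, E, C, I, J, G, B, F, D]
After 2 (swap(0, 4)): [I, A, E, C, H, J, G, B, F, D]
After 3 (rotate_left(2, 8, k=1)): [I, A, C, H, J, G, B, F, E, D]
After 4 (rotate_left(3, 9, k=1)): [I, A, C, J, G, B, F, E, D, H]
After 5 (swap(0, 6)): [F, A, C, J, G, B, I, E, D, H]
After 6 (reverse(5, 8)): [F, A, C, J, G, D, E, I, B, H]
After 7 (rotate_left(6, 8, k=2)): [F, A, C, J, G, D, B, E, I, H]
After 8 (swap(5, 6)): [F, A, C, J, G, B, D, E, I, H]
After 9 (swap(4, 6)): [F, A, C, J, D, B, G, E, I, H]
After 10 (swap(9, 3)): [F, A, C, H, D, B, G, E, I, J]
After 11 (swap(7, 3)): [F, A, C, E, D, B, G, H, I, J]
After 12 (swap(3, 4)): [F, A, C, D, E, B, G, H, I, J]
After 13 (swap(0, 5)): [B, A, C, D, E, F, G, H, I, J]
After 14 (swap(1, 0)): [A, B, C, D, E, F, G, H, I, J]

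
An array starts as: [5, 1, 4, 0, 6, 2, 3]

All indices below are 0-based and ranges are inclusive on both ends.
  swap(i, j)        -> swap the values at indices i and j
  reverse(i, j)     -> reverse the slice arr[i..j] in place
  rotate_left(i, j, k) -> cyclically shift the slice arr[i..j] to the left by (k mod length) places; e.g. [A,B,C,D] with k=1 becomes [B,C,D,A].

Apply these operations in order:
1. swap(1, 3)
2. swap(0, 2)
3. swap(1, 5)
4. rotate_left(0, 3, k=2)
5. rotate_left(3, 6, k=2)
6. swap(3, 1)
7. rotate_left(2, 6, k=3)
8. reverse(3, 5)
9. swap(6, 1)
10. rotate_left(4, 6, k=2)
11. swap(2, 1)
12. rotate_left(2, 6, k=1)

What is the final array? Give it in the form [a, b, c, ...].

Answer: [5, 2, 1, 0, 4, 6, 3]

Derivation:
After 1 (swap(1, 3)): [5, 0, 4, 1, 6, 2, 3]
After 2 (swap(0, 2)): [4, 0, 5, 1, 6, 2, 3]
After 3 (swap(1, 5)): [4, 2, 5, 1, 6, 0, 3]
After 4 (rotate_left(0, 3, k=2)): [5, 1, 4, 2, 6, 0, 3]
After 5 (rotate_left(3, 6, k=2)): [5, 1, 4, 0, 3, 2, 6]
After 6 (swap(3, 1)): [5, 0, 4, 1, 3, 2, 6]
After 7 (rotate_left(2, 6, k=3)): [5, 0, 2, 6, 4, 1, 3]
After 8 (reverse(3, 5)): [5, 0, 2, 1, 4, 6, 3]
After 9 (swap(6, 1)): [5, 3, 2, 1, 4, 6, 0]
After 10 (rotate_left(4, 6, k=2)): [5, 3, 2, 1, 0, 4, 6]
After 11 (swap(2, 1)): [5, 2, 3, 1, 0, 4, 6]
After 12 (rotate_left(2, 6, k=1)): [5, 2, 1, 0, 4, 6, 3]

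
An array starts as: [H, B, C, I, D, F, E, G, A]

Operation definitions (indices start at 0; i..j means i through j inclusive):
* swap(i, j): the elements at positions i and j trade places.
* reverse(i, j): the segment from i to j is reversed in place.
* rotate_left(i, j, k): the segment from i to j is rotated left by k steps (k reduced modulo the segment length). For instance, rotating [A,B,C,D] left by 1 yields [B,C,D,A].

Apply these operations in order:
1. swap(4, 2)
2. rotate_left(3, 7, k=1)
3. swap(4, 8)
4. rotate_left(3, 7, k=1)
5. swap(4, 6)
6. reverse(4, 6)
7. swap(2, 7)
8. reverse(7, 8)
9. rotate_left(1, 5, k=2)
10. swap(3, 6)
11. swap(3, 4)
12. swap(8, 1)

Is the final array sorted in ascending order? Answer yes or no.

Answer: no

Derivation:
After 1 (swap(4, 2)): [H, B, D, I, C, F, E, G, A]
After 2 (rotate_left(3, 7, k=1)): [H, B, D, C, F, E, G, I, A]
After 3 (swap(4, 8)): [H, B, D, C, A, E, G, I, F]
After 4 (rotate_left(3, 7, k=1)): [H, B, D, A, E, G, I, C, F]
After 5 (swap(4, 6)): [H, B, D, A, I, G, E, C, F]
After 6 (reverse(4, 6)): [H, B, D, A, E, G, I, C, F]
After 7 (swap(2, 7)): [H, B, C, A, E, G, I, D, F]
After 8 (reverse(7, 8)): [H, B, C, A, E, G, I, F, D]
After 9 (rotate_left(1, 5, k=2)): [H, A, E, G, B, C, I, F, D]
After 10 (swap(3, 6)): [H, A, E, I, B, C, G, F, D]
After 11 (swap(3, 4)): [H, A, E, B, I, C, G, F, D]
After 12 (swap(8, 1)): [H, D, E, B, I, C, G, F, A]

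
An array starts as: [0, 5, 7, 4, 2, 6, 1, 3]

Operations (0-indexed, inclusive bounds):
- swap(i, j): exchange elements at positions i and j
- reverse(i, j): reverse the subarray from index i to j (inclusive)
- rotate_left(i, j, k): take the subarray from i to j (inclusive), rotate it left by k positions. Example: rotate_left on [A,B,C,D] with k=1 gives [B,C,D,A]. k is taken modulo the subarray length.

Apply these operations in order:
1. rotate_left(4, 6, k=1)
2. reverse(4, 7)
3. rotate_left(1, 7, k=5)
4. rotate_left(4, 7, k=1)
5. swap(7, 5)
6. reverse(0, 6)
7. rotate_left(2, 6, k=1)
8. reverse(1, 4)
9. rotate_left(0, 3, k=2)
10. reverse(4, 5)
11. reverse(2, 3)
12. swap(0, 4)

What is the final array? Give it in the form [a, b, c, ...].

After 1 (rotate_left(4, 6, k=1)): [0, 5, 7, 4, 6, 1, 2, 3]
After 2 (reverse(4, 7)): [0, 5, 7, 4, 3, 2, 1, 6]
After 3 (rotate_left(1, 7, k=5)): [0, 1, 6, 5, 7, 4, 3, 2]
After 4 (rotate_left(4, 7, k=1)): [0, 1, 6, 5, 4, 3, 2, 7]
After 5 (swap(7, 5)): [0, 1, 6, 5, 4, 7, 2, 3]
After 6 (reverse(0, 6)): [2, 7, 4, 5, 6, 1, 0, 3]
After 7 (rotate_left(2, 6, k=1)): [2, 7, 5, 6, 1, 0, 4, 3]
After 8 (reverse(1, 4)): [2, 1, 6, 5, 7, 0, 4, 3]
After 9 (rotate_left(0, 3, k=2)): [6, 5, 2, 1, 7, 0, 4, 3]
After 10 (reverse(4, 5)): [6, 5, 2, 1, 0, 7, 4, 3]
After 11 (reverse(2, 3)): [6, 5, 1, 2, 0, 7, 4, 3]
After 12 (swap(0, 4)): [0, 5, 1, 2, 6, 7, 4, 3]

Answer: [0, 5, 1, 2, 6, 7, 4, 3]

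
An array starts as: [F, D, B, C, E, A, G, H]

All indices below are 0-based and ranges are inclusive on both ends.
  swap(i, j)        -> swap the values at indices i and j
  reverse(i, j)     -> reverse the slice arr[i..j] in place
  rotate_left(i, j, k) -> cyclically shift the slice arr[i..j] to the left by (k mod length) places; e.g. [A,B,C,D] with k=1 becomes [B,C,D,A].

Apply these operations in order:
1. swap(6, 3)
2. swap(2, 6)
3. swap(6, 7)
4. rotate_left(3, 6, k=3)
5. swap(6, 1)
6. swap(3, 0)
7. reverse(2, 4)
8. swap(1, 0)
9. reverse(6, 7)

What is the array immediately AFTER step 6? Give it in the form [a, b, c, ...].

Answer: [H, A, C, F, G, E, D, B]

Derivation:
After 1 (swap(6, 3)): [F, D, B, G, E, A, C, H]
After 2 (swap(2, 6)): [F, D, C, G, E, A, B, H]
After 3 (swap(6, 7)): [F, D, C, G, E, A, H, B]
After 4 (rotate_left(3, 6, k=3)): [F, D, C, H, G, E, A, B]
After 5 (swap(6, 1)): [F, A, C, H, G, E, D, B]
After 6 (swap(3, 0)): [H, A, C, F, G, E, D, B]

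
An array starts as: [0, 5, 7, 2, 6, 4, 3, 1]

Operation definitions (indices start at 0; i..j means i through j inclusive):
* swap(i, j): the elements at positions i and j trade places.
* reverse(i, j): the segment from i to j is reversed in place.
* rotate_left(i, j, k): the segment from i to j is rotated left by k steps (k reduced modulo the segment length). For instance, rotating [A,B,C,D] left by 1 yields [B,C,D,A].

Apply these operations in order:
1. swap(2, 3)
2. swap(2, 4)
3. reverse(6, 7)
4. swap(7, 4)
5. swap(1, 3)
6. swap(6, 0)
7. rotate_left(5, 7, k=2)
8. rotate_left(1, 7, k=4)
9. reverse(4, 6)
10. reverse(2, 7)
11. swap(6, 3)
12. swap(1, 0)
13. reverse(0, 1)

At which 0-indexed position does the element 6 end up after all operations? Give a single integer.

After 1 (swap(2, 3)): [0, 5, 2, 7, 6, 4, 3, 1]
After 2 (swap(2, 4)): [0, 5, 6, 7, 2, 4, 3, 1]
After 3 (reverse(6, 7)): [0, 5, 6, 7, 2, 4, 1, 3]
After 4 (swap(7, 4)): [0, 5, 6, 7, 3, 4, 1, 2]
After 5 (swap(1, 3)): [0, 7, 6, 5, 3, 4, 1, 2]
After 6 (swap(6, 0)): [1, 7, 6, 5, 3, 4, 0, 2]
After 7 (rotate_left(5, 7, k=2)): [1, 7, 6, 5, 3, 2, 4, 0]
After 8 (rotate_left(1, 7, k=4)): [1, 2, 4, 0, 7, 6, 5, 3]
After 9 (reverse(4, 6)): [1, 2, 4, 0, 5, 6, 7, 3]
After 10 (reverse(2, 7)): [1, 2, 3, 7, 6, 5, 0, 4]
After 11 (swap(6, 3)): [1, 2, 3, 0, 6, 5, 7, 4]
After 12 (swap(1, 0)): [2, 1, 3, 0, 6, 5, 7, 4]
After 13 (reverse(0, 1)): [1, 2, 3, 0, 6, 5, 7, 4]

Answer: 4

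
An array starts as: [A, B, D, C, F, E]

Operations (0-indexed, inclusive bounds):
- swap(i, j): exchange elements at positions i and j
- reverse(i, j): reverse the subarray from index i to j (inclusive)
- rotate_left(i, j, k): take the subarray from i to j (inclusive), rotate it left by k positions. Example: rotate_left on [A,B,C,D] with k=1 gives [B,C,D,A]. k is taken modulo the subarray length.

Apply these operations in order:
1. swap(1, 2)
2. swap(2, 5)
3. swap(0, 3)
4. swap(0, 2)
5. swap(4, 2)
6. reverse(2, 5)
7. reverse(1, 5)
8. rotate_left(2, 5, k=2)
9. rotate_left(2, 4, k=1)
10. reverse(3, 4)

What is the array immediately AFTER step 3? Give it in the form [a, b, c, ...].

After 1 (swap(1, 2)): [A, D, B, C, F, E]
After 2 (swap(2, 5)): [A, D, E, C, F, B]
After 3 (swap(0, 3)): [C, D, E, A, F, B]

Answer: [C, D, E, A, F, B]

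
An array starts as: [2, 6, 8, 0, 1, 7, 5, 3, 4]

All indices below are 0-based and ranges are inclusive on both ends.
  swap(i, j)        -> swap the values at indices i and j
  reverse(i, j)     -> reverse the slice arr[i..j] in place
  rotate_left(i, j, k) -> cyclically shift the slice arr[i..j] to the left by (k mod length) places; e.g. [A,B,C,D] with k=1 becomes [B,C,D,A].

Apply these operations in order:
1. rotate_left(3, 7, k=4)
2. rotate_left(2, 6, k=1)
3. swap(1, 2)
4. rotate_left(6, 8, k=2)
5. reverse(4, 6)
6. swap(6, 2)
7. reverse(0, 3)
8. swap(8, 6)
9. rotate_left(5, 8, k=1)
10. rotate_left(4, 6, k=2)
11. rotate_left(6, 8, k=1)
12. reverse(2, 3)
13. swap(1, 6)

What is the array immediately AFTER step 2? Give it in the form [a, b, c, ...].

After 1 (rotate_left(3, 7, k=4)): [2, 6, 8, 3, 0, 1, 7, 5, 4]
After 2 (rotate_left(2, 6, k=1)): [2, 6, 3, 0, 1, 7, 8, 5, 4]

Answer: [2, 6, 3, 0, 1, 7, 8, 5, 4]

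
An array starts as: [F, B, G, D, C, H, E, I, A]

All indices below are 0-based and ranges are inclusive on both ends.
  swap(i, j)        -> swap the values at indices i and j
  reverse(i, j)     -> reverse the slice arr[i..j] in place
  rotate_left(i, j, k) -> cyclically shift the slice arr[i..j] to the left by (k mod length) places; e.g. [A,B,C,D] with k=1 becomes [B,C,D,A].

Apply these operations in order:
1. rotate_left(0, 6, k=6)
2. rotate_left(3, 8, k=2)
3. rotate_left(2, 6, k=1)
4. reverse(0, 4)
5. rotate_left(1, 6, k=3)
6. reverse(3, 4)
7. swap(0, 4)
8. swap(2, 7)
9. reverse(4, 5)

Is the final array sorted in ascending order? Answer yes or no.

Answer: no

Derivation:
After 1 (rotate_left(0, 6, k=6)): [E, F, B, G, D, C, H, I, A]
After 2 (rotate_left(3, 8, k=2)): [E, F, B, C, H, I, A, G, D]
After 3 (rotate_left(2, 6, k=1)): [E, F, C, H, I, A, B, G, D]
After 4 (reverse(0, 4)): [I, H, C, F, E, A, B, G, D]
After 5 (rotate_left(1, 6, k=3)): [I, E, A, B, H, C, F, G, D]
After 6 (reverse(3, 4)): [I, E, A, H, B, C, F, G, D]
After 7 (swap(0, 4)): [B, E, A, H, I, C, F, G, D]
After 8 (swap(2, 7)): [B, E, G, H, I, C, F, A, D]
After 9 (reverse(4, 5)): [B, E, G, H, C, I, F, A, D]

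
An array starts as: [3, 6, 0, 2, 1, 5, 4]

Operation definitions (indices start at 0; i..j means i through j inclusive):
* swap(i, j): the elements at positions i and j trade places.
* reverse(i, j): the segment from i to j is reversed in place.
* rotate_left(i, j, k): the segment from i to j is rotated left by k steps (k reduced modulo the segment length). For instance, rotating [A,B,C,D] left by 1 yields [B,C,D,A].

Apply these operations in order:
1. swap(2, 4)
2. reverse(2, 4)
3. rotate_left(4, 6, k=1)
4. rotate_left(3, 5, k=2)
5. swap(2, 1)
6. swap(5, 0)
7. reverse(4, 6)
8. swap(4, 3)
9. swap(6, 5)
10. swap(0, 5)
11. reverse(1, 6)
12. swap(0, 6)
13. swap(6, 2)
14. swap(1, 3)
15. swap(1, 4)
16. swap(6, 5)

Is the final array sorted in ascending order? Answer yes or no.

Answer: yes

Derivation:
After 1 (swap(2, 4)): [3, 6, 1, 2, 0, 5, 4]
After 2 (reverse(2, 4)): [3, 6, 0, 2, 1, 5, 4]
After 3 (rotate_left(4, 6, k=1)): [3, 6, 0, 2, 5, 4, 1]
After 4 (rotate_left(3, 5, k=2)): [3, 6, 0, 4, 2, 5, 1]
After 5 (swap(2, 1)): [3, 0, 6, 4, 2, 5, 1]
After 6 (swap(5, 0)): [5, 0, 6, 4, 2, 3, 1]
After 7 (reverse(4, 6)): [5, 0, 6, 4, 1, 3, 2]
After 8 (swap(4, 3)): [5, 0, 6, 1, 4, 3, 2]
After 9 (swap(6, 5)): [5, 0, 6, 1, 4, 2, 3]
After 10 (swap(0, 5)): [2, 0, 6, 1, 4, 5, 3]
After 11 (reverse(1, 6)): [2, 3, 5, 4, 1, 6, 0]
After 12 (swap(0, 6)): [0, 3, 5, 4, 1, 6, 2]
After 13 (swap(6, 2)): [0, 3, 2, 4, 1, 6, 5]
After 14 (swap(1, 3)): [0, 4, 2, 3, 1, 6, 5]
After 15 (swap(1, 4)): [0, 1, 2, 3, 4, 6, 5]
After 16 (swap(6, 5)): [0, 1, 2, 3, 4, 5, 6]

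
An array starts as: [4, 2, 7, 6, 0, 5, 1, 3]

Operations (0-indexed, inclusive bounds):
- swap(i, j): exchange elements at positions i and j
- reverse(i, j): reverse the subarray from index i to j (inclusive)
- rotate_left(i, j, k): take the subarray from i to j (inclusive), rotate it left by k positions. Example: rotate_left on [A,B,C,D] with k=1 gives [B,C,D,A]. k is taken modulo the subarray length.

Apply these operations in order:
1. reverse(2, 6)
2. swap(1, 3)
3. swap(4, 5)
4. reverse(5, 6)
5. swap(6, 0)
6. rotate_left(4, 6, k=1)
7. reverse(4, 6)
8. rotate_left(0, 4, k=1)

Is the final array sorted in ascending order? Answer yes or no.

Answer: no

Derivation:
After 1 (reverse(2, 6)): [4, 2, 1, 5, 0, 6, 7, 3]
After 2 (swap(1, 3)): [4, 5, 1, 2, 0, 6, 7, 3]
After 3 (swap(4, 5)): [4, 5, 1, 2, 6, 0, 7, 3]
After 4 (reverse(5, 6)): [4, 5, 1, 2, 6, 7, 0, 3]
After 5 (swap(6, 0)): [0, 5, 1, 2, 6, 7, 4, 3]
After 6 (rotate_left(4, 6, k=1)): [0, 5, 1, 2, 7, 4, 6, 3]
After 7 (reverse(4, 6)): [0, 5, 1, 2, 6, 4, 7, 3]
After 8 (rotate_left(0, 4, k=1)): [5, 1, 2, 6, 0, 4, 7, 3]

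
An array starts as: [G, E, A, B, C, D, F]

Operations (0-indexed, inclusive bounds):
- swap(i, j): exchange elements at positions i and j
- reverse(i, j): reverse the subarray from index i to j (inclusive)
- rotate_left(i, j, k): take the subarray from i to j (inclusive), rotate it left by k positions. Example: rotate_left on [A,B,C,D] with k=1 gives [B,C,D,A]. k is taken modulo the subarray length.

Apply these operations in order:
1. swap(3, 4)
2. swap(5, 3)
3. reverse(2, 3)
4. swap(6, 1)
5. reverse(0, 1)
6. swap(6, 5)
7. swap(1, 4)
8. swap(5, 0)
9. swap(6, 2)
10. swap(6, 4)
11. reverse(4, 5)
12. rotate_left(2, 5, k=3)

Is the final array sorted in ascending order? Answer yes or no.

After 1 (swap(3, 4)): [G, E, A, C, B, D, F]
After 2 (swap(5, 3)): [G, E, A, D, B, C, F]
After 3 (reverse(2, 3)): [G, E, D, A, B, C, F]
After 4 (swap(6, 1)): [G, F, D, A, B, C, E]
After 5 (reverse(0, 1)): [F, G, D, A, B, C, E]
After 6 (swap(6, 5)): [F, G, D, A, B, E, C]
After 7 (swap(1, 4)): [F, B, D, A, G, E, C]
After 8 (swap(5, 0)): [E, B, D, A, G, F, C]
After 9 (swap(6, 2)): [E, B, C, A, G, F, D]
After 10 (swap(6, 4)): [E, B, C, A, D, F, G]
After 11 (reverse(4, 5)): [E, B, C, A, F, D, G]
After 12 (rotate_left(2, 5, k=3)): [E, B, D, C, A, F, G]

Answer: no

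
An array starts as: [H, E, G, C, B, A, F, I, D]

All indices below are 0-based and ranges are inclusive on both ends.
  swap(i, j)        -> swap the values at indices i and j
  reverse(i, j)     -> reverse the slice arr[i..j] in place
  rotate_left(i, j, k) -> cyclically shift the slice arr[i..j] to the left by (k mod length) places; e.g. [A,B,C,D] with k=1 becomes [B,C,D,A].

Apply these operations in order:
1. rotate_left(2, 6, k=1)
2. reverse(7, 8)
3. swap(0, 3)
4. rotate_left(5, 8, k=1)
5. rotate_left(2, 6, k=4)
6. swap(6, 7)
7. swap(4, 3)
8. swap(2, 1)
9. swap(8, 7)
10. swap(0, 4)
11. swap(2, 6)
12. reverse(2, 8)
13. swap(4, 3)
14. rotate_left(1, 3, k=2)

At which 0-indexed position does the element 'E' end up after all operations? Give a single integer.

After 1 (rotate_left(2, 6, k=1)): [H, E, C, B, A, F, G, I, D]
After 2 (reverse(7, 8)): [H, E, C, B, A, F, G, D, I]
After 3 (swap(0, 3)): [B, E, C, H, A, F, G, D, I]
After 4 (rotate_left(5, 8, k=1)): [B, E, C, H, A, G, D, I, F]
After 5 (rotate_left(2, 6, k=4)): [B, E, D, C, H, A, G, I, F]
After 6 (swap(6, 7)): [B, E, D, C, H, A, I, G, F]
After 7 (swap(4, 3)): [B, E, D, H, C, A, I, G, F]
After 8 (swap(2, 1)): [B, D, E, H, C, A, I, G, F]
After 9 (swap(8, 7)): [B, D, E, H, C, A, I, F, G]
After 10 (swap(0, 4)): [C, D, E, H, B, A, I, F, G]
After 11 (swap(2, 6)): [C, D, I, H, B, A, E, F, G]
After 12 (reverse(2, 8)): [C, D, G, F, E, A, B, H, I]
After 13 (swap(4, 3)): [C, D, G, E, F, A, B, H, I]
After 14 (rotate_left(1, 3, k=2)): [C, E, D, G, F, A, B, H, I]

Answer: 1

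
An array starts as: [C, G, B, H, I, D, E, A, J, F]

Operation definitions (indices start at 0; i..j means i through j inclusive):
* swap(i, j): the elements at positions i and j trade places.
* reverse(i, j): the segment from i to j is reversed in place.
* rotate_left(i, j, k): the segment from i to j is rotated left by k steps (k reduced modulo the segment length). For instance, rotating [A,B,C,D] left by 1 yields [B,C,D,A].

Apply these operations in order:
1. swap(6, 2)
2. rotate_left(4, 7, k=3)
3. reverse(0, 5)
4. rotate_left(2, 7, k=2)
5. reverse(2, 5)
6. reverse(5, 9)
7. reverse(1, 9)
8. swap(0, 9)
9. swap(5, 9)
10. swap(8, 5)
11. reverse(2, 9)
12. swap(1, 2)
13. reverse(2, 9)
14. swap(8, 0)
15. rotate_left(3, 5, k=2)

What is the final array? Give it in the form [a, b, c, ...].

Answer: [I, F, H, B, E, J, C, D, A, G]

Derivation:
After 1 (swap(6, 2)): [C, G, E, H, I, D, B, A, J, F]
After 2 (rotate_left(4, 7, k=3)): [C, G, E, H, A, I, D, B, J, F]
After 3 (reverse(0, 5)): [I, A, H, E, G, C, D, B, J, F]
After 4 (rotate_left(2, 7, k=2)): [I, A, G, C, D, B, H, E, J, F]
After 5 (reverse(2, 5)): [I, A, B, D, C, G, H, E, J, F]
After 6 (reverse(5, 9)): [I, A, B, D, C, F, J, E, H, G]
After 7 (reverse(1, 9)): [I, G, H, E, J, F, C, D, B, A]
After 8 (swap(0, 9)): [A, G, H, E, J, F, C, D, B, I]
After 9 (swap(5, 9)): [A, G, H, E, J, I, C, D, B, F]
After 10 (swap(8, 5)): [A, G, H, E, J, B, C, D, I, F]
After 11 (reverse(2, 9)): [A, G, F, I, D, C, B, J, E, H]
After 12 (swap(1, 2)): [A, F, G, I, D, C, B, J, E, H]
After 13 (reverse(2, 9)): [A, F, H, E, J, B, C, D, I, G]
After 14 (swap(8, 0)): [I, F, H, E, J, B, C, D, A, G]
After 15 (rotate_left(3, 5, k=2)): [I, F, H, B, E, J, C, D, A, G]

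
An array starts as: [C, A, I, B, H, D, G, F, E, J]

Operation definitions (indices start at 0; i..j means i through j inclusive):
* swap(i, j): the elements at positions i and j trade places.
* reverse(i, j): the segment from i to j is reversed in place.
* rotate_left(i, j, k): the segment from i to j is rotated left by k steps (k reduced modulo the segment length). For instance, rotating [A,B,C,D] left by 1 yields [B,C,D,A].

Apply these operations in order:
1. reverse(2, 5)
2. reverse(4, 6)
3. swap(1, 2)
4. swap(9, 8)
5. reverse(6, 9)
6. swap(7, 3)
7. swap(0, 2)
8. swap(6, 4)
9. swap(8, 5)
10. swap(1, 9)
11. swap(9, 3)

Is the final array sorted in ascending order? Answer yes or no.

After 1 (reverse(2, 5)): [C, A, D, H, B, I, G, F, E, J]
After 2 (reverse(4, 6)): [C, A, D, H, G, I, B, F, E, J]
After 3 (swap(1, 2)): [C, D, A, H, G, I, B, F, E, J]
After 4 (swap(9, 8)): [C, D, A, H, G, I, B, F, J, E]
After 5 (reverse(6, 9)): [C, D, A, H, G, I, E, J, F, B]
After 6 (swap(7, 3)): [C, D, A, J, G, I, E, H, F, B]
After 7 (swap(0, 2)): [A, D, C, J, G, I, E, H, F, B]
After 8 (swap(6, 4)): [A, D, C, J, E, I, G, H, F, B]
After 9 (swap(8, 5)): [A, D, C, J, E, F, G, H, I, B]
After 10 (swap(1, 9)): [A, B, C, J, E, F, G, H, I, D]
After 11 (swap(9, 3)): [A, B, C, D, E, F, G, H, I, J]

Answer: yes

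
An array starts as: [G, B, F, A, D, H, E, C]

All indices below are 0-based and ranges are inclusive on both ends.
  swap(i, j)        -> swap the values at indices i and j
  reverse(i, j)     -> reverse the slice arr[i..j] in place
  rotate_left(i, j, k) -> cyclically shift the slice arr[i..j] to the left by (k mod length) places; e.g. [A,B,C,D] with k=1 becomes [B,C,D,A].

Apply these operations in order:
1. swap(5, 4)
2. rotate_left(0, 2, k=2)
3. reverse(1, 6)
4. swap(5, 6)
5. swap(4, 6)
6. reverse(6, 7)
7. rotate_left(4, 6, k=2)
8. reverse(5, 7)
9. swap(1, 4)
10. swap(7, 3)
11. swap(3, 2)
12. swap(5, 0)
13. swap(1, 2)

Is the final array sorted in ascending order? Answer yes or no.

Answer: yes

Derivation:
After 1 (swap(5, 4)): [G, B, F, A, H, D, E, C]
After 2 (rotate_left(0, 2, k=2)): [F, G, B, A, H, D, E, C]
After 3 (reverse(1, 6)): [F, E, D, H, A, B, G, C]
After 4 (swap(5, 6)): [F, E, D, H, A, G, B, C]
After 5 (swap(4, 6)): [F, E, D, H, B, G, A, C]
After 6 (reverse(6, 7)): [F, E, D, H, B, G, C, A]
After 7 (rotate_left(4, 6, k=2)): [F, E, D, H, C, B, G, A]
After 8 (reverse(5, 7)): [F, E, D, H, C, A, G, B]
After 9 (swap(1, 4)): [F, C, D, H, E, A, G, B]
After 10 (swap(7, 3)): [F, C, D, B, E, A, G, H]
After 11 (swap(3, 2)): [F, C, B, D, E, A, G, H]
After 12 (swap(5, 0)): [A, C, B, D, E, F, G, H]
After 13 (swap(1, 2)): [A, B, C, D, E, F, G, H]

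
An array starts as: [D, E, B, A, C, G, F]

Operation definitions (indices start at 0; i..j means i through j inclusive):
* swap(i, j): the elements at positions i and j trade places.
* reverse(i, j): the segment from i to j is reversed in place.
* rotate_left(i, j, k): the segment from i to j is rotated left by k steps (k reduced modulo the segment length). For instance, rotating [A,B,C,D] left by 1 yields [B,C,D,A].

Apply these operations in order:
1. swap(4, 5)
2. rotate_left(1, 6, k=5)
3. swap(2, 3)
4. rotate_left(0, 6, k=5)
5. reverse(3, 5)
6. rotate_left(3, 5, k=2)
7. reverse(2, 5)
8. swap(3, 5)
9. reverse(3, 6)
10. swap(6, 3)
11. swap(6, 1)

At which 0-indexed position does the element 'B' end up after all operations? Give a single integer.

After 1 (swap(4, 5)): [D, E, B, A, G, C, F]
After 2 (rotate_left(1, 6, k=5)): [D, F, E, B, A, G, C]
After 3 (swap(2, 3)): [D, F, B, E, A, G, C]
After 4 (rotate_left(0, 6, k=5)): [G, C, D, F, B, E, A]
After 5 (reverse(3, 5)): [G, C, D, E, B, F, A]
After 6 (rotate_left(3, 5, k=2)): [G, C, D, F, E, B, A]
After 7 (reverse(2, 5)): [G, C, B, E, F, D, A]
After 8 (swap(3, 5)): [G, C, B, D, F, E, A]
After 9 (reverse(3, 6)): [G, C, B, A, E, F, D]
After 10 (swap(6, 3)): [G, C, B, D, E, F, A]
After 11 (swap(6, 1)): [G, A, B, D, E, F, C]

Answer: 2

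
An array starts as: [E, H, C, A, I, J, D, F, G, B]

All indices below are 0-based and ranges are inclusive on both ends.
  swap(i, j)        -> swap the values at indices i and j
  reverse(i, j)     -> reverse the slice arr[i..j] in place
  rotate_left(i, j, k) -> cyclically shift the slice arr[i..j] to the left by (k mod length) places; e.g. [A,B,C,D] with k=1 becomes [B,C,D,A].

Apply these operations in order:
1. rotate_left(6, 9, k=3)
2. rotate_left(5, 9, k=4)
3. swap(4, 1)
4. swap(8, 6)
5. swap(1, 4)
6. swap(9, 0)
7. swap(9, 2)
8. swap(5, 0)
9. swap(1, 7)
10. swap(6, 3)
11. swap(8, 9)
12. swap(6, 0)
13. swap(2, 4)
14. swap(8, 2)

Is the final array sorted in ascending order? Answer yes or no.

Answer: yes

Derivation:
After 1 (rotate_left(6, 9, k=3)): [E, H, C, A, I, J, B, D, F, G]
After 2 (rotate_left(5, 9, k=4)): [E, H, C, A, I, G, J, B, D, F]
After 3 (swap(4, 1)): [E, I, C, A, H, G, J, B, D, F]
After 4 (swap(8, 6)): [E, I, C, A, H, G, D, B, J, F]
After 5 (swap(1, 4)): [E, H, C, A, I, G, D, B, J, F]
After 6 (swap(9, 0)): [F, H, C, A, I, G, D, B, J, E]
After 7 (swap(9, 2)): [F, H, E, A, I, G, D, B, J, C]
After 8 (swap(5, 0)): [G, H, E, A, I, F, D, B, J, C]
After 9 (swap(1, 7)): [G, B, E, A, I, F, D, H, J, C]
After 10 (swap(6, 3)): [G, B, E, D, I, F, A, H, J, C]
After 11 (swap(8, 9)): [G, B, E, D, I, F, A, H, C, J]
After 12 (swap(6, 0)): [A, B, E, D, I, F, G, H, C, J]
After 13 (swap(2, 4)): [A, B, I, D, E, F, G, H, C, J]
After 14 (swap(8, 2)): [A, B, C, D, E, F, G, H, I, J]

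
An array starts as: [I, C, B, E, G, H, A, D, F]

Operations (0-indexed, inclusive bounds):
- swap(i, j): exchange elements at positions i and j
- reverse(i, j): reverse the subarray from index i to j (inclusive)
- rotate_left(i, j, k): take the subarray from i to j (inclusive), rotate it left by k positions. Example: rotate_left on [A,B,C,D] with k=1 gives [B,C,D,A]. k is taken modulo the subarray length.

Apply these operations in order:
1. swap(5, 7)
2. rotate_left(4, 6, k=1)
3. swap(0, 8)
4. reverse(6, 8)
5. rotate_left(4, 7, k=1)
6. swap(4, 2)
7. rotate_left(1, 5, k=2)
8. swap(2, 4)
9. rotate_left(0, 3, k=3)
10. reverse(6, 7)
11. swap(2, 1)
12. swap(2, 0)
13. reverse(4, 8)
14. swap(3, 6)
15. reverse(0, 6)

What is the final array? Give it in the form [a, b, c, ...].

After 1 (swap(5, 7)): [I, C, B, E, G, D, A, H, F]
After 2 (rotate_left(4, 6, k=1)): [I, C, B, E, D, A, G, H, F]
After 3 (swap(0, 8)): [F, C, B, E, D, A, G, H, I]
After 4 (reverse(6, 8)): [F, C, B, E, D, A, I, H, G]
After 5 (rotate_left(4, 7, k=1)): [F, C, B, E, A, I, H, D, G]
After 6 (swap(4, 2)): [F, C, A, E, B, I, H, D, G]
After 7 (rotate_left(1, 5, k=2)): [F, E, B, I, C, A, H, D, G]
After 8 (swap(2, 4)): [F, E, C, I, B, A, H, D, G]
After 9 (rotate_left(0, 3, k=3)): [I, F, E, C, B, A, H, D, G]
After 10 (reverse(6, 7)): [I, F, E, C, B, A, D, H, G]
After 11 (swap(2, 1)): [I, E, F, C, B, A, D, H, G]
After 12 (swap(2, 0)): [F, E, I, C, B, A, D, H, G]
After 13 (reverse(4, 8)): [F, E, I, C, G, H, D, A, B]
After 14 (swap(3, 6)): [F, E, I, D, G, H, C, A, B]
After 15 (reverse(0, 6)): [C, H, G, D, I, E, F, A, B]

Answer: [C, H, G, D, I, E, F, A, B]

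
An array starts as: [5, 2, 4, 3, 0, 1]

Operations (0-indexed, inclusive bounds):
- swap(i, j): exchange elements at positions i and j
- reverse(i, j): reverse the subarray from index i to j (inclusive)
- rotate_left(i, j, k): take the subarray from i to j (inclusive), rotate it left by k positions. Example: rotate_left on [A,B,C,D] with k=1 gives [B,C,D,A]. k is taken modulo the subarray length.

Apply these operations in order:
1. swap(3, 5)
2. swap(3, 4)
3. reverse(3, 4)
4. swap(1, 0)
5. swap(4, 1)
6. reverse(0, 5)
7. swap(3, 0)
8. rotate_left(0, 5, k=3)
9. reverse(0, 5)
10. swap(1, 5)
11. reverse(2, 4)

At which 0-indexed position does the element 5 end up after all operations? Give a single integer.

Answer: 5

Derivation:
After 1 (swap(3, 5)): [5, 2, 4, 1, 0, 3]
After 2 (swap(3, 4)): [5, 2, 4, 0, 1, 3]
After 3 (reverse(3, 4)): [5, 2, 4, 1, 0, 3]
After 4 (swap(1, 0)): [2, 5, 4, 1, 0, 3]
After 5 (swap(4, 1)): [2, 0, 4, 1, 5, 3]
After 6 (reverse(0, 5)): [3, 5, 1, 4, 0, 2]
After 7 (swap(3, 0)): [4, 5, 1, 3, 0, 2]
After 8 (rotate_left(0, 5, k=3)): [3, 0, 2, 4, 5, 1]
After 9 (reverse(0, 5)): [1, 5, 4, 2, 0, 3]
After 10 (swap(1, 5)): [1, 3, 4, 2, 0, 5]
After 11 (reverse(2, 4)): [1, 3, 0, 2, 4, 5]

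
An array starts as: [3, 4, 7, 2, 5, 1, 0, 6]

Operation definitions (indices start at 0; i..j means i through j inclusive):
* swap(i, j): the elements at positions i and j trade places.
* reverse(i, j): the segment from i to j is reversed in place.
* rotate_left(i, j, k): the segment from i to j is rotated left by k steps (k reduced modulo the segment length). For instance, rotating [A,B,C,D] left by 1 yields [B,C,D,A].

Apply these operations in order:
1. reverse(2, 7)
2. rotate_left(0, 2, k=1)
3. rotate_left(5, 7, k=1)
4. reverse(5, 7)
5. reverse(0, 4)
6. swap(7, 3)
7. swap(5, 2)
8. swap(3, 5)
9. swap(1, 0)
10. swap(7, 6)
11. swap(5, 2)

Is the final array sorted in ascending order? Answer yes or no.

After 1 (reverse(2, 7)): [3, 4, 6, 0, 1, 5, 2, 7]
After 2 (rotate_left(0, 2, k=1)): [4, 6, 3, 0, 1, 5, 2, 7]
After 3 (rotate_left(5, 7, k=1)): [4, 6, 3, 0, 1, 2, 7, 5]
After 4 (reverse(5, 7)): [4, 6, 3, 0, 1, 5, 7, 2]
After 5 (reverse(0, 4)): [1, 0, 3, 6, 4, 5, 7, 2]
After 6 (swap(7, 3)): [1, 0, 3, 2, 4, 5, 7, 6]
After 7 (swap(5, 2)): [1, 0, 5, 2, 4, 3, 7, 6]
After 8 (swap(3, 5)): [1, 0, 5, 3, 4, 2, 7, 6]
After 9 (swap(1, 0)): [0, 1, 5, 3, 4, 2, 7, 6]
After 10 (swap(7, 6)): [0, 1, 5, 3, 4, 2, 6, 7]
After 11 (swap(5, 2)): [0, 1, 2, 3, 4, 5, 6, 7]

Answer: yes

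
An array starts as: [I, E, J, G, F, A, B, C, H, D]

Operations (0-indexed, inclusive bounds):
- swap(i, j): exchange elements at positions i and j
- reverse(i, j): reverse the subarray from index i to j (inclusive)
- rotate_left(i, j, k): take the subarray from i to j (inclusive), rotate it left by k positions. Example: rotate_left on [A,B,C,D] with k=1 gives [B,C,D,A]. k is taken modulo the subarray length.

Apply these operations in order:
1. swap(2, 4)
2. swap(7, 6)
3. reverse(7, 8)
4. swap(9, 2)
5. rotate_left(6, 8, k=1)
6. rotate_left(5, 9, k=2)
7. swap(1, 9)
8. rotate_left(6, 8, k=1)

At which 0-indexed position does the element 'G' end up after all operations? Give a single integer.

Answer: 3

Derivation:
After 1 (swap(2, 4)): [I, E, F, G, J, A, B, C, H, D]
After 2 (swap(7, 6)): [I, E, F, G, J, A, C, B, H, D]
After 3 (reverse(7, 8)): [I, E, F, G, J, A, C, H, B, D]
After 4 (swap(9, 2)): [I, E, D, G, J, A, C, H, B, F]
After 5 (rotate_left(6, 8, k=1)): [I, E, D, G, J, A, H, B, C, F]
After 6 (rotate_left(5, 9, k=2)): [I, E, D, G, J, B, C, F, A, H]
After 7 (swap(1, 9)): [I, H, D, G, J, B, C, F, A, E]
After 8 (rotate_left(6, 8, k=1)): [I, H, D, G, J, B, F, A, C, E]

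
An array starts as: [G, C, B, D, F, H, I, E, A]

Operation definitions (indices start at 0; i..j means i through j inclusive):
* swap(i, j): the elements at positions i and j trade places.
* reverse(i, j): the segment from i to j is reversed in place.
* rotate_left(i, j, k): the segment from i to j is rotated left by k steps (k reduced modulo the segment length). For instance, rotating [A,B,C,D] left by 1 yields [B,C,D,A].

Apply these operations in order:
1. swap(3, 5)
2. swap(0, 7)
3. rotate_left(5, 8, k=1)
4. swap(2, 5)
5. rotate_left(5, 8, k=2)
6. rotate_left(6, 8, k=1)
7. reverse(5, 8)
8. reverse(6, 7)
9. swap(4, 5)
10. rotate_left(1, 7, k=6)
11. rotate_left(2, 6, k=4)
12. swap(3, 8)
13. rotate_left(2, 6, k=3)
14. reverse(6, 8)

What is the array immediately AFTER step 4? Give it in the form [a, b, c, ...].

Answer: [E, C, I, H, F, B, G, A, D]

Derivation:
After 1 (swap(3, 5)): [G, C, B, H, F, D, I, E, A]
After 2 (swap(0, 7)): [E, C, B, H, F, D, I, G, A]
After 3 (rotate_left(5, 8, k=1)): [E, C, B, H, F, I, G, A, D]
After 4 (swap(2, 5)): [E, C, I, H, F, B, G, A, D]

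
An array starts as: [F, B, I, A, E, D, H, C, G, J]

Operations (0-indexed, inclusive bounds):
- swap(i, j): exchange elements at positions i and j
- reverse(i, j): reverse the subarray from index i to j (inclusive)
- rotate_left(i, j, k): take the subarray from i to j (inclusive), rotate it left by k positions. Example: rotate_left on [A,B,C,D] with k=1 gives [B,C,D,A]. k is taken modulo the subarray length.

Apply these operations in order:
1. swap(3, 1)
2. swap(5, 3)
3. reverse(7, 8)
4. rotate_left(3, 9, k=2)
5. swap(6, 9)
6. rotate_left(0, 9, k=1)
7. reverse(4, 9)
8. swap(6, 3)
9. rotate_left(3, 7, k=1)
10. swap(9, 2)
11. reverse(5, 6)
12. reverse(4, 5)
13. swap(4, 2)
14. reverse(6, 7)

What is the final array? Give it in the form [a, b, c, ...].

After 1 (swap(3, 1)): [F, A, I, B, E, D, H, C, G, J]
After 2 (swap(5, 3)): [F, A, I, D, E, B, H, C, G, J]
After 3 (reverse(7, 8)): [F, A, I, D, E, B, H, G, C, J]
After 4 (rotate_left(3, 9, k=2)): [F, A, I, B, H, G, C, J, D, E]
After 5 (swap(6, 9)): [F, A, I, B, H, G, E, J, D, C]
After 6 (rotate_left(0, 9, k=1)): [A, I, B, H, G, E, J, D, C, F]
After 7 (reverse(4, 9)): [A, I, B, H, F, C, D, J, E, G]
After 8 (swap(6, 3)): [A, I, B, D, F, C, H, J, E, G]
After 9 (rotate_left(3, 7, k=1)): [A, I, B, F, C, H, J, D, E, G]
After 10 (swap(9, 2)): [A, I, G, F, C, H, J, D, E, B]
After 11 (reverse(5, 6)): [A, I, G, F, C, J, H, D, E, B]
After 12 (reverse(4, 5)): [A, I, G, F, J, C, H, D, E, B]
After 13 (swap(4, 2)): [A, I, J, F, G, C, H, D, E, B]
After 14 (reverse(6, 7)): [A, I, J, F, G, C, D, H, E, B]

Answer: [A, I, J, F, G, C, D, H, E, B]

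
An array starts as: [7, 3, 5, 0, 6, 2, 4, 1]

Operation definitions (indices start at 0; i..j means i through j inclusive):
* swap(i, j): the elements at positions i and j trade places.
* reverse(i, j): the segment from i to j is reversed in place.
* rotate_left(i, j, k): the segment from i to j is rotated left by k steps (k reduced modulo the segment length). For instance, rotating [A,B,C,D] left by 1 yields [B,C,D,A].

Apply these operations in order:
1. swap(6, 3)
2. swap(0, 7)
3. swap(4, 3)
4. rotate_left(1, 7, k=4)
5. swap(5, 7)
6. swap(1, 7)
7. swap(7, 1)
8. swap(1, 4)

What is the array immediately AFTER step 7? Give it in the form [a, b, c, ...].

After 1 (swap(6, 3)): [7, 3, 5, 4, 6, 2, 0, 1]
After 2 (swap(0, 7)): [1, 3, 5, 4, 6, 2, 0, 7]
After 3 (swap(4, 3)): [1, 3, 5, 6, 4, 2, 0, 7]
After 4 (rotate_left(1, 7, k=4)): [1, 2, 0, 7, 3, 5, 6, 4]
After 5 (swap(5, 7)): [1, 2, 0, 7, 3, 4, 6, 5]
After 6 (swap(1, 7)): [1, 5, 0, 7, 3, 4, 6, 2]
After 7 (swap(7, 1)): [1, 2, 0, 7, 3, 4, 6, 5]

Answer: [1, 2, 0, 7, 3, 4, 6, 5]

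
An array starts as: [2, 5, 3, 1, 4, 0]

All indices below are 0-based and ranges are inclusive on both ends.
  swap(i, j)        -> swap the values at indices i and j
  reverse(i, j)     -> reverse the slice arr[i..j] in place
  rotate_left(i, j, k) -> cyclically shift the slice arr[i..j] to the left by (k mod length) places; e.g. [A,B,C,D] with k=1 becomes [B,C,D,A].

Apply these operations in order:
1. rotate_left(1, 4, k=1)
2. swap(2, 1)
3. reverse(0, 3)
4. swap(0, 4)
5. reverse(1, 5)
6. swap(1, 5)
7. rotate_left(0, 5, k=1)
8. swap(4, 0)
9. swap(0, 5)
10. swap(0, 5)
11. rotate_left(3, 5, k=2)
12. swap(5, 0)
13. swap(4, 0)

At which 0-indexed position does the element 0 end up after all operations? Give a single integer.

Answer: 5

Derivation:
After 1 (rotate_left(1, 4, k=1)): [2, 3, 1, 4, 5, 0]
After 2 (swap(2, 1)): [2, 1, 3, 4, 5, 0]
After 3 (reverse(0, 3)): [4, 3, 1, 2, 5, 0]
After 4 (swap(0, 4)): [5, 3, 1, 2, 4, 0]
After 5 (reverse(1, 5)): [5, 0, 4, 2, 1, 3]
After 6 (swap(1, 5)): [5, 3, 4, 2, 1, 0]
After 7 (rotate_left(0, 5, k=1)): [3, 4, 2, 1, 0, 5]
After 8 (swap(4, 0)): [0, 4, 2, 1, 3, 5]
After 9 (swap(0, 5)): [5, 4, 2, 1, 3, 0]
After 10 (swap(0, 5)): [0, 4, 2, 1, 3, 5]
After 11 (rotate_left(3, 5, k=2)): [0, 4, 2, 5, 1, 3]
After 12 (swap(5, 0)): [3, 4, 2, 5, 1, 0]
After 13 (swap(4, 0)): [1, 4, 2, 5, 3, 0]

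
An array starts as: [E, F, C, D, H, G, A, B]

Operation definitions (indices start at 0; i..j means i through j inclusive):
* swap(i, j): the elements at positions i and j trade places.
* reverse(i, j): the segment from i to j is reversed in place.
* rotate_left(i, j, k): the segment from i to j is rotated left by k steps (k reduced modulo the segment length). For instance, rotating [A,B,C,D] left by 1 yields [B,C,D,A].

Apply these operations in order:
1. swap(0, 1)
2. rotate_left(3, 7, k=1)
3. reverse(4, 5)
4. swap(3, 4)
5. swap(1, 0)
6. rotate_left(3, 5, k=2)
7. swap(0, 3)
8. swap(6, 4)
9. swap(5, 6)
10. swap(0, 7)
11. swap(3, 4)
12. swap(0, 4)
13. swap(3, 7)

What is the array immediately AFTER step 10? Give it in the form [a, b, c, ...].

Answer: [D, F, C, E, B, A, H, G]

Derivation:
After 1 (swap(0, 1)): [F, E, C, D, H, G, A, B]
After 2 (rotate_left(3, 7, k=1)): [F, E, C, H, G, A, B, D]
After 3 (reverse(4, 5)): [F, E, C, H, A, G, B, D]
After 4 (swap(3, 4)): [F, E, C, A, H, G, B, D]
After 5 (swap(1, 0)): [E, F, C, A, H, G, B, D]
After 6 (rotate_left(3, 5, k=2)): [E, F, C, G, A, H, B, D]
After 7 (swap(0, 3)): [G, F, C, E, A, H, B, D]
After 8 (swap(6, 4)): [G, F, C, E, B, H, A, D]
After 9 (swap(5, 6)): [G, F, C, E, B, A, H, D]
After 10 (swap(0, 7)): [D, F, C, E, B, A, H, G]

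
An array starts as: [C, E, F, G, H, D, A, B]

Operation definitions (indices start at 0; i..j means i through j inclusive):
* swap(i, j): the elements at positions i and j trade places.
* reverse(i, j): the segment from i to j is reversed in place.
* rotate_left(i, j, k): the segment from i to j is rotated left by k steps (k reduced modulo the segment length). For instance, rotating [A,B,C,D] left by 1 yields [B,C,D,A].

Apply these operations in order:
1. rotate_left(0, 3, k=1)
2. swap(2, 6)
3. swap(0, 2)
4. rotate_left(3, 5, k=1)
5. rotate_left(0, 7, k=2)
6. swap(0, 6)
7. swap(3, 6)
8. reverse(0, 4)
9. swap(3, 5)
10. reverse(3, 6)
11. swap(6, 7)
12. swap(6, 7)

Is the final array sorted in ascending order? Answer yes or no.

Answer: no

Derivation:
After 1 (rotate_left(0, 3, k=1)): [E, F, G, C, H, D, A, B]
After 2 (swap(2, 6)): [E, F, A, C, H, D, G, B]
After 3 (swap(0, 2)): [A, F, E, C, H, D, G, B]
After 4 (rotate_left(3, 5, k=1)): [A, F, E, H, D, C, G, B]
After 5 (rotate_left(0, 7, k=2)): [E, H, D, C, G, B, A, F]
After 6 (swap(0, 6)): [A, H, D, C, G, B, E, F]
After 7 (swap(3, 6)): [A, H, D, E, G, B, C, F]
After 8 (reverse(0, 4)): [G, E, D, H, A, B, C, F]
After 9 (swap(3, 5)): [G, E, D, B, A, H, C, F]
After 10 (reverse(3, 6)): [G, E, D, C, H, A, B, F]
After 11 (swap(6, 7)): [G, E, D, C, H, A, F, B]
After 12 (swap(6, 7)): [G, E, D, C, H, A, B, F]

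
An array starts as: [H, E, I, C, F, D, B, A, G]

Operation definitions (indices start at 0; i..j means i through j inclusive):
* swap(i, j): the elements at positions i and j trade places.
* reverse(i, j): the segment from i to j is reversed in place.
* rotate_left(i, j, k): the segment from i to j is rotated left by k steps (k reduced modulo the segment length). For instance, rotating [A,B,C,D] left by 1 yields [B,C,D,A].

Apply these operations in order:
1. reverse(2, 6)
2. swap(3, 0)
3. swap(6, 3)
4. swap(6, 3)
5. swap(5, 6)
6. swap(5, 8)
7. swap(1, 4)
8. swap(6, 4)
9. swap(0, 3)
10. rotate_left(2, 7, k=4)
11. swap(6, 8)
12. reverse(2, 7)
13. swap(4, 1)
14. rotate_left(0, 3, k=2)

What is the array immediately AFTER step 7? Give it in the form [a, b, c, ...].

Answer: [D, F, B, H, E, G, C, A, I]

Derivation:
After 1 (reverse(2, 6)): [H, E, B, D, F, C, I, A, G]
After 2 (swap(3, 0)): [D, E, B, H, F, C, I, A, G]
After 3 (swap(6, 3)): [D, E, B, I, F, C, H, A, G]
After 4 (swap(6, 3)): [D, E, B, H, F, C, I, A, G]
After 5 (swap(5, 6)): [D, E, B, H, F, I, C, A, G]
After 6 (swap(5, 8)): [D, E, B, H, F, G, C, A, I]
After 7 (swap(1, 4)): [D, F, B, H, E, G, C, A, I]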